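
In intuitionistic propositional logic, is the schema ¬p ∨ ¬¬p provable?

This is the weak law of excluded middle, which is not intuitionistically valid.
A Kripke countermodel: worlds a, b, c; order generated by a ≤ b, a ≤ c; atoms true at each world — a:{}; b:{p}; c:{}.
a ⊮ ¬p ∨ ¬¬p: neither disjunct is forced at a.
a ⊮ ¬p since b is accessible from a and b ⊩ p.
So the root a does not force the formula.

No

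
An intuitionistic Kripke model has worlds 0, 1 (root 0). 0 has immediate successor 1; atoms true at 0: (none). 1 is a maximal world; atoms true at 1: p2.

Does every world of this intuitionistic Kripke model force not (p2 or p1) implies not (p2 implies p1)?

0 forces not (p2 or p1) implies not (p2 implies p1) vacuously: no world accessible from 0 forces the antecedent not (p2 or p1).
Since the root 0 forces not (p2 or p1) implies not (p2 implies p1) and forcing is persistent (monotone upward), every world forces it.

Yes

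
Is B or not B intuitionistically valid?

No

This is the law of excluded middle, which is not intuitionistically valid.
A Kripke countermodel: worlds s0, s1; order generated by s0 <= s1; atoms true at each world — s0:{}; s1:{B}.
s0 does not force B or not B: neither disjunct is forced at s0.
s0 lacks atom B, so s0 does not force B.
So the root s0 does not force the formula.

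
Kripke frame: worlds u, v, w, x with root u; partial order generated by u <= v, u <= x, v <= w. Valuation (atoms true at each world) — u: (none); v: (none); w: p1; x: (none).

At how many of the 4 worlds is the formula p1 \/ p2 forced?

u: does not force it — u ||-/- p1 \/ p2: neither disjunct is forced at u.
v: does not force it — v ||-/- p1 \/ p2: neither disjunct is forced at v.
w: forces it.
x: does not force it — x ||-/- p1 \/ p2: neither disjunct is forced at x.
Worlds forcing the formula: {w}.

1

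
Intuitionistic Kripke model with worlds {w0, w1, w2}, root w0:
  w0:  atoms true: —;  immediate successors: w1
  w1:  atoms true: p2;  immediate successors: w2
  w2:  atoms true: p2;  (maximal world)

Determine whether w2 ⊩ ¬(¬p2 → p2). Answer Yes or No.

No

w2 ⊮ ¬(¬p2 → p2) since w2 is accessible from w2 and w2 ⊩ ¬p2 → p2.
w2 ⊩ ¬p2 → p2 vacuously: no world accessible from w2 forces the antecedent ¬p2.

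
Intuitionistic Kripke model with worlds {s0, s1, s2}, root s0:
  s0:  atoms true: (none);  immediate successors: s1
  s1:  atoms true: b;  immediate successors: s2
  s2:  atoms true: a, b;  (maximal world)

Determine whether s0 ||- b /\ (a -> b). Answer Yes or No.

No

s0 ||-/- b /\ (a -> b) since s0 fails b.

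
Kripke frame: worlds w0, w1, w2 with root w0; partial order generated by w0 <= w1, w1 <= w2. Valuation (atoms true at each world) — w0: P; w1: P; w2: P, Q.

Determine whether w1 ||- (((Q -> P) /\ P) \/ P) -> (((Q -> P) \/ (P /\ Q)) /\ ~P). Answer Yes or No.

w1 ||-/- (((Q -> P) /\ P) \/ P) -> (((Q -> P) \/ (P /\ Q)) /\ ~P): already at w1 itself, w1 ||- ((Q -> P) /\ P) \/ P but w1 ||-/- ((Q -> P) \/ (P /\ Q)) /\ ~P.
w1 ||-/- ((Q -> P) \/ (P /\ Q)) /\ ~P since w1 fails ~P.

No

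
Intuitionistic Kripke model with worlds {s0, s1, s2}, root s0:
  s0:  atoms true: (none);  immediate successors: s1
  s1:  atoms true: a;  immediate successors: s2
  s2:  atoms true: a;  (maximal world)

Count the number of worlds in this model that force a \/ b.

s0: does not force it — s0 ||-/- a \/ b: neither disjunct is forced at s0.
s1: forces it.
s2: forces it.
Worlds forcing the formula: {s1, s2}.

2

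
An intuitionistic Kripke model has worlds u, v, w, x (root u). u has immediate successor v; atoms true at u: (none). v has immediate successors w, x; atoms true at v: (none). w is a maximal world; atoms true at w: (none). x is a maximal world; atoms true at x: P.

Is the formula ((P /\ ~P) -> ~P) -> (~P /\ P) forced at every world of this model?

Not every world: u ||-/- ((P /\ ~P) -> ~P) -> (~P /\ P).
u ||-/- ((P /\ ~P) -> ~P) -> (~P /\ P): already at u itself, u ||- (P /\ ~P) -> ~P but u ||-/- ~P /\ P.
u ||-/- ~P /\ P since u fails ~P.

No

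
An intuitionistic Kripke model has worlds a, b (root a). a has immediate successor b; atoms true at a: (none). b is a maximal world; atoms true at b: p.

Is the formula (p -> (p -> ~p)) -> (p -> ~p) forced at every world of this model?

a ||- (p -> (p -> ~p)) -> (p -> ~p) vacuously: no world accessible from a forces the antecedent p -> (p -> ~p).
Since the root a forces (p -> (p -> ~p)) -> (p -> ~p) and forcing is persistent (monotone upward), every world forces it.

Yes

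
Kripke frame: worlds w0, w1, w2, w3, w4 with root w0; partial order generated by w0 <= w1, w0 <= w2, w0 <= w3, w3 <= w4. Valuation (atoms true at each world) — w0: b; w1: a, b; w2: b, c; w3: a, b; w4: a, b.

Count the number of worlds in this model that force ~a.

w0: does not force it — w0 ||-/- ~a since w1 is accessible from w0 and w1 ||- a.
w1: does not force it.
w2: forces it.
w3: does not force it.
w4: does not force it.
Worlds forcing the formula: {w2}.

1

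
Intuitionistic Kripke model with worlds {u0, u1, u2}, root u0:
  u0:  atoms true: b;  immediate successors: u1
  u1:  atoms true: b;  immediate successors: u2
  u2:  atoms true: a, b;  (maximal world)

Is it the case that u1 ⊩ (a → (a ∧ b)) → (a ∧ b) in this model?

u1 ⊮ (a → (a ∧ b)) → (a ∧ b): already at u1 itself, u1 ⊩ a → (a ∧ b) but u1 ⊮ a ∧ b.
u1 ⊮ a ∧ b since u1 fails a.

No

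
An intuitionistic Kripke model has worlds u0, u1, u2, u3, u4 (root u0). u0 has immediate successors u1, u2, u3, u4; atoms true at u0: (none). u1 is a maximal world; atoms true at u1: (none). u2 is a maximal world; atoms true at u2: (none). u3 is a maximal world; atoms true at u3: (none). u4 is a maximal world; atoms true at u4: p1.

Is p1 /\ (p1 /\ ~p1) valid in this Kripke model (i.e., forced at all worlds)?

No

Not every world: u0 ||-/- p1 /\ (p1 /\ ~p1).
u0 ||-/- p1 /\ (p1 /\ ~p1) since u0 fails p1.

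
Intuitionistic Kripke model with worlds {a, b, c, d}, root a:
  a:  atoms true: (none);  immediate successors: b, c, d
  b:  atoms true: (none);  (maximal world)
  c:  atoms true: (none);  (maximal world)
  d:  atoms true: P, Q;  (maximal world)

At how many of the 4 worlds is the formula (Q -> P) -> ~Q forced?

2

a: does not force it — a ||-/- (Q -> P) -> ~Q: already at a itself, a ||- Q -> P but a ||-/- ~Q.
b: forces it.
c: forces it.
d: does not force it.
Worlds forcing the formula: {b, c}.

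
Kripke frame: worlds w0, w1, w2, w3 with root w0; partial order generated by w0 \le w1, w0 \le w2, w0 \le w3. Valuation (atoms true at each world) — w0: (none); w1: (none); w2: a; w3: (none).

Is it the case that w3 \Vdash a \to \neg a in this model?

Yes

w3 \Vdash a \to \neg a vacuously: no world accessible from w3 forces the antecedent a.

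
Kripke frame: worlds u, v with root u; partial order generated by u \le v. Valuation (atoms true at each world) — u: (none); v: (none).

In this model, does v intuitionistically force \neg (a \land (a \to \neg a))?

v \Vdash \neg (a \land (a \to \neg a)): no world accessible from v forces a \land (a \to \neg a).

Yes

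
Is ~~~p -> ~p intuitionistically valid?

Yes

This is triple-negation reduction, which is intuitionistically derivable.
Assume ~~~p and suppose p. Then ~~p (double-negation introduction), contradicting ~~~p. So ~p.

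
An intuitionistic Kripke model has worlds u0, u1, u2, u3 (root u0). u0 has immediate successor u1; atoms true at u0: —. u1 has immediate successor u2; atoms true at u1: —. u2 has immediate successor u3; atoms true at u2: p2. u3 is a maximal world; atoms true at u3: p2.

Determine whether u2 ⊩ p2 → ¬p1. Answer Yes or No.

u2 ⊩ p2 → ¬p1: every world accessible from u2 that forces p2 (namely u2, u3) also forces ¬p1.

Yes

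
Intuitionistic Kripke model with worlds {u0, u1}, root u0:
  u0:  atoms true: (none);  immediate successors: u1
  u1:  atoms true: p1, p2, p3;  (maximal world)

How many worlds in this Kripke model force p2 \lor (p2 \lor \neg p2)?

u0: does not force it — u0 \nVdash p2 \lor (p2 \lor \neg p2): neither disjunct is forced at u0.
u1: forces it.
Worlds forcing the formula: {u1}.

1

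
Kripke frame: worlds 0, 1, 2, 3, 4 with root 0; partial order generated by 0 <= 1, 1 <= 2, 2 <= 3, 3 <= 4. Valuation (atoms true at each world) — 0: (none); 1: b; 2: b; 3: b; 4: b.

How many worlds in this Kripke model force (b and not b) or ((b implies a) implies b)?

5

0: forces it.
1: forces it.
2: forces it.
3: forces it.
4: forces it.
Worlds forcing the formula: {0, 1, 2, 3, 4}.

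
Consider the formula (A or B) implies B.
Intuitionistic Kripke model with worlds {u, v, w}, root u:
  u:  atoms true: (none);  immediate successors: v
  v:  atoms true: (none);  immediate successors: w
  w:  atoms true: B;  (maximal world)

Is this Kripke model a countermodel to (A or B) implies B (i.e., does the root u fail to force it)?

u forces (A or B) implies B: every world accessible from u that forces A or B (namely w) also forces B.
So the root u forces (A or B) implies B; the model is not a countermodel.

No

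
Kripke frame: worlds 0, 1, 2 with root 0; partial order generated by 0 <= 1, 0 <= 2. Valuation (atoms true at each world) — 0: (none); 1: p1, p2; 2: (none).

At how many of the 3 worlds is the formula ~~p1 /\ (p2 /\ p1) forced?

1

0: does not force it — 0 ||-/- ~~p1 /\ (p2 /\ p1) since 0 fails ~~p1.
1: forces it.
2: does not force it — 2 ||-/- ~~p1 /\ (p2 /\ p1) since 2 fails ~~p1.
Worlds forcing the formula: {1}.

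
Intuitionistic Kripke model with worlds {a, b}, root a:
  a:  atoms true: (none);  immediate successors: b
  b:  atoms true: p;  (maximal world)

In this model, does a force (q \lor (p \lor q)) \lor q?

No

a \nVdash (q \lor (p \lor q)) \lor q: neither disjunct is forced at a.
a \nVdash q \lor (p \lor q): neither disjunct is forced at a.
a lacks atom q, so a \nVdash q.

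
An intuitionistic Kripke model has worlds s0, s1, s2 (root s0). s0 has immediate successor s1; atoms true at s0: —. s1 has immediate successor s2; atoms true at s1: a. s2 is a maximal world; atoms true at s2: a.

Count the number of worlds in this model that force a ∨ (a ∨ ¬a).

s0: does not force it — s0 ⊮ a ∨ (a ∨ ¬a): neither disjunct is forced at s0.
s1: forces it.
s2: forces it.
Worlds forcing the formula: {s1, s2}.

2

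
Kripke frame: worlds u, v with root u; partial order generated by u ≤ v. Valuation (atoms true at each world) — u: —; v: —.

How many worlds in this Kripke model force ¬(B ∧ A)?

2

u: forces it.
v: forces it.
Worlds forcing the formula: {u, v}.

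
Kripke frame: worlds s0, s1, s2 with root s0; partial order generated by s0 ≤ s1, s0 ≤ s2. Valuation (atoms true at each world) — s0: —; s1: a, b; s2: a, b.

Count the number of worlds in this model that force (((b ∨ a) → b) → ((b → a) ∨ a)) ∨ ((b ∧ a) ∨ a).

s0: forces it.
s1: forces it.
s2: forces it.
Worlds forcing the formula: {s0, s1, s2}.

3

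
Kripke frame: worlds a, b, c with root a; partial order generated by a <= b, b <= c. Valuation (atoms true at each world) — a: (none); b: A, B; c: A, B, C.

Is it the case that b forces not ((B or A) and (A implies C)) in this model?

No

b does not force not ((B or A) and (A implies C)) since c is accessible from b and c forces (B or A) and (A implies C).
c forces (B or A) and (A implies C) since c forces both conjuncts.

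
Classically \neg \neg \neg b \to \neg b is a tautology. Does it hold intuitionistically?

This is triple-negation reduction, which is intuitionistically derivable.
Assume \neg \neg \neg b and suppose b. Then \neg \neg b (double-negation introduction), contradicting \neg \neg \neg b. So \neg b.

Yes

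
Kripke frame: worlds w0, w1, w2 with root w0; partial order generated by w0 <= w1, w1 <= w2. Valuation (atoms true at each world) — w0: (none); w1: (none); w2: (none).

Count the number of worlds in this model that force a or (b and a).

0

w0: does not force it — w0 does not force a or (b and a): neither disjunct is forced at w0.
w1: does not force it — w1 does not force a or (b and a): neither disjunct is forced at w1.
w2: does not force it — w2 does not force a or (b and a): neither disjunct is forced at w2.
Worlds forcing the formula: { }.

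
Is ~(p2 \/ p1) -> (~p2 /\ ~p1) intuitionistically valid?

Yes

This is a constructively valid De Morgan direction (negated disjunction to conjunction of negations), which is intuitionistically derivable.
From ~(p2 \/ p1): if p2 held then p2 \/ p1 would, contradiction — so ~p2; similarly ~p1.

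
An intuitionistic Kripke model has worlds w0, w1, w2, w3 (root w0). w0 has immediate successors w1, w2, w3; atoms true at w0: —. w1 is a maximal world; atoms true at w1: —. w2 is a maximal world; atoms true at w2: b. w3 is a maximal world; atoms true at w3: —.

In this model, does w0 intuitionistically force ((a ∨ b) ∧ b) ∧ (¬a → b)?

w0 ⊮ ((a ∨ b) ∧ b) ∧ (¬a → b) since w0 fails (a ∨ b) ∧ b.

No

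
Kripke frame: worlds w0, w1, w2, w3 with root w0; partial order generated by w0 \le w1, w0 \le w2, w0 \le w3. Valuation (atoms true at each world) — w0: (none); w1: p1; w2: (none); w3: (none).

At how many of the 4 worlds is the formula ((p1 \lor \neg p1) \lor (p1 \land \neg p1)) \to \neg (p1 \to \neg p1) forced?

w0: does not force it — w0 \nVdash ((p1 \lor \neg p1) \lor (p1 \land \neg p1)) \to \neg (p1 \to \neg p1): at the accessible world w2, w2 \Vdash (p1 \lor \neg p1) \lor (p1 \land \neg p1) but w2 \nVdash \neg (p1 \to \neg p1).
w1: forces it.
w2: does not force it — w2 \nVdash ((p1 \lor \neg p1) \lor (p1 \land \neg p1)) \to \neg (p1 \to \neg p1): already at w2 itself, w2 \Vdash (p1 \lor \neg p1) \lor (p1 \land \neg p1) but w2 \nVdash \neg (p1 \to \neg p1).
w3: does not force it — w3 \nVdash ((p1 \lor \neg p1) \lor (p1 \land \neg p1)) \to \neg (p1 \to \neg p1): already at w3 itself, w3 \Vdash (p1 \lor \neg p1) \lor (p1 \land \neg p1) but w3 \nVdash \neg (p1 \to \neg p1).
Worlds forcing the formula: {w1}.

1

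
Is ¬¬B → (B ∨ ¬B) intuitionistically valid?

No

This is a variant of double-negation elimination (deriving excluded middle from double negation), which is not intuitionistically valid.
A Kripke countermodel: worlds u0, u1; order generated by u0 ≤ u1; atoms true at each world — u0:{}; u1:{B}.
u0 ⊮ ¬¬B → (B ∨ ¬B): already at u0 itself, u0 ⊩ ¬¬B but u0 ⊮ B ∨ ¬B.
u0 ⊮ B ∨ ¬B: neither disjunct is forced at u0.
u0 lacks atom B, so u0 ⊮ B.
So the root u0 does not force the formula.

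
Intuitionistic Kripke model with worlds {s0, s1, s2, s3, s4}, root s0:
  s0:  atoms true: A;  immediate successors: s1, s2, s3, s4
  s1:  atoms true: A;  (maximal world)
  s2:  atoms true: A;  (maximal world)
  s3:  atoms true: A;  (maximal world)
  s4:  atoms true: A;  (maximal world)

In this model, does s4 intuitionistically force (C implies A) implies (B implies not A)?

s4 forces (C implies A) implies (B implies not A): every world accessible from s4 that forces C implies A (namely s4) also forces B implies not A.

Yes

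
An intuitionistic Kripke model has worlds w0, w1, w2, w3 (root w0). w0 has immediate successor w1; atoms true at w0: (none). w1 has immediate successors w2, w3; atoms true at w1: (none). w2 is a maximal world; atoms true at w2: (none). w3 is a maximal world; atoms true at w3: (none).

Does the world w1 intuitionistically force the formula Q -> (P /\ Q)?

Yes

w1 ||- Q -> (P /\ Q) vacuously: no world accessible from w1 forces the antecedent Q.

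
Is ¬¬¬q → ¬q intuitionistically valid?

Yes

This is triple-negation reduction, which is intuitionistically derivable.
Assume ¬¬¬q and suppose q. Then ¬¬q (double-negation introduction), contradicting ¬¬¬q. So ¬q.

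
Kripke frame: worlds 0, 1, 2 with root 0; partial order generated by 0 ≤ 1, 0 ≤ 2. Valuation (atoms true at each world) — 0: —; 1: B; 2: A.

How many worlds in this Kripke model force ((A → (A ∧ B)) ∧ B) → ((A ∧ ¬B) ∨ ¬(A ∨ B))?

0: does not force it — 0 ⊮ ((A → (A ∧ B)) ∧ B) → ((A ∧ ¬B) ∨ ¬(A ∨ B)): at the accessible world 1, 1 ⊩ (A → (A ∧ B)) ∧ B but 1 ⊮ (A ∧ ¬B) ∨ ¬(A ∨ B).
1: does not force it.
2: forces it.
Worlds forcing the formula: {2}.

1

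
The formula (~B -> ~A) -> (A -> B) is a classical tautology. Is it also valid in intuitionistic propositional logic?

This is the converse of contraposition, which is not intuitionistically valid.
A Kripke countermodel: worlds u0, u1; order generated by u0 <= u1; atoms true at each world — u0:{A}; u1:{A,B}.
u0 ||-/- (~B -> ~A) -> (A -> B): already at u0 itself, u0 ||- ~B -> ~A but u0 ||-/- A -> B.
u0 ||-/- A -> B: already at u0 itself, u0 ||- A but u0 ||-/- B.
u0 lacks atom B, so u0 ||-/- B.
So the root u0 does not force the formula.

No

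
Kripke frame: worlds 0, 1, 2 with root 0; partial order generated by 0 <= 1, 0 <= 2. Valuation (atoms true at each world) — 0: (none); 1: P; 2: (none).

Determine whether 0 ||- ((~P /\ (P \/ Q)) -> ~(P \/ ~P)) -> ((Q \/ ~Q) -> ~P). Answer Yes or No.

0 ||-/- ((~P /\ (P \/ Q)) -> ~(P \/ ~P)) -> ((Q \/ ~Q) -> ~P): already at 0 itself, 0 ||- (~P /\ (P \/ Q)) -> ~(P \/ ~P) but 0 ||-/- (Q \/ ~Q) -> ~P.
0 ||-/- (Q \/ ~Q) -> ~P: already at 0 itself, 0 ||- Q \/ ~Q but 0 ||-/- ~P.
0 ||-/- ~P since 1 is accessible from 0 and 1 ||- P.

No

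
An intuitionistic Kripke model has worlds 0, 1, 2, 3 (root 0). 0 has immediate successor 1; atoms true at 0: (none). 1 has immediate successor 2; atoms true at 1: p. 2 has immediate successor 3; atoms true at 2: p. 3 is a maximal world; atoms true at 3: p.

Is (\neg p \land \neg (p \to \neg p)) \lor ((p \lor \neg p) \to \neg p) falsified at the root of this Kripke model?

0 \nVdash (\neg p \land \neg (p \to \neg p)) \lor ((p \lor \neg p) \to \neg p): neither disjunct is forced at 0.
0 \nVdash \neg p \land \neg (p \to \neg p) since 0 fails \neg p.
So the root 0 does not force (\neg p \land \neg (p \to \neg p)) \lor ((p \lor \neg p) \to \neg p); the model is a countermodel.

Yes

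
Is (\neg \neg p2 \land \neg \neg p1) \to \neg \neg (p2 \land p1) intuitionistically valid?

This is the distribution of double negation over conjunction, which is intuitionistically derivable.
Assume \neg \neg p2, \neg \neg p1, and \neg (p2 \land p1). From p2 we'd get \neg p1 (since p2 \land p1 is refuted), contradicting \neg \neg p1; so \neg p2, contradicting \neg \neg p2.

Yes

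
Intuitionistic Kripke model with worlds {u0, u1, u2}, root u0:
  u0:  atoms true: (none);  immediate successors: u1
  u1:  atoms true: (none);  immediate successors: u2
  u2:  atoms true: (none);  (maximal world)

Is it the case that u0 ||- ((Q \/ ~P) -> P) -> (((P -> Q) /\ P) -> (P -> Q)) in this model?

Yes

u0 ||- ((Q \/ ~P) -> P) -> (((P -> Q) /\ P) -> (P -> Q)) vacuously: no world accessible from u0 forces the antecedent (Q \/ ~P) -> P.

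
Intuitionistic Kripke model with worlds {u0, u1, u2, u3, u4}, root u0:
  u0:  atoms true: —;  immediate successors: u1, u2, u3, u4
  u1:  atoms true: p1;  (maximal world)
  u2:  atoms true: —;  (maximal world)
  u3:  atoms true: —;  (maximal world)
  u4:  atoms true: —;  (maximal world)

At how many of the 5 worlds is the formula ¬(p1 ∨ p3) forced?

3

u0: does not force it — u0 ⊮ ¬(p1 ∨ p3) since u1 is accessible from u0 and u1 ⊩ p1 ∨ p3.
u1: does not force it — u1 ⊮ ¬(p1 ∨ p3) since u1 is accessible from u1 and u1 ⊩ p1 ∨ p3.
u2: forces it.
u3: forces it.
u4: forces it.
Worlds forcing the formula: {u2, u3, u4}.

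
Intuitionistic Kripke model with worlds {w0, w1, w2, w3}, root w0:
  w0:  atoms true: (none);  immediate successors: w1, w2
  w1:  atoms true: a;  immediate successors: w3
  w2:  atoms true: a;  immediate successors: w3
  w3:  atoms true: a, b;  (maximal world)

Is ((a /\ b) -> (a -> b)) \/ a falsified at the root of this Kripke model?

No

w0 ||- ((a /\ b) -> (a -> b)) \/ a via the disjunct (a /\ b) -> (a -> b).
So the root w0 forces ((a /\ b) -> (a -> b)) \/ a; the model is not a countermodel.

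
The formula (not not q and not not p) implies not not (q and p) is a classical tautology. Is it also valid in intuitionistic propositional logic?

This is the distribution of double negation over conjunction, which is intuitionistically derivable.
Assume not not q, not not p, and not (q and p). From q we'd get not p (since q and p is refuted), contradicting not not p; so not q, contradicting not not q.

Yes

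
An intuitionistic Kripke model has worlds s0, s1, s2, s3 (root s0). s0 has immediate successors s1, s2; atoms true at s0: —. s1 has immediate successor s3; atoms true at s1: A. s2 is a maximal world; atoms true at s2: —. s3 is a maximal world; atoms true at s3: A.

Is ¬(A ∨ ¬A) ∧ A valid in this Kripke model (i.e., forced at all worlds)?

Not every world: s0 ⊮ ¬(A ∨ ¬A) ∧ A.
s0 ⊮ ¬(A ∨ ¬A) ∧ A since s0 fails ¬(A ∨ ¬A).

No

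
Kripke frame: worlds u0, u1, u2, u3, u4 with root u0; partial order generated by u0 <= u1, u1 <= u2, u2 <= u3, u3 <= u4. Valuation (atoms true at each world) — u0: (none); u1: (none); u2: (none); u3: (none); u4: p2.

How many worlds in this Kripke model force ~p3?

u0: forces it.
u1: forces it.
u2: forces it.
u3: forces it.
u4: forces it.
Worlds forcing the formula: {u0, u1, u2, u3, u4}.

5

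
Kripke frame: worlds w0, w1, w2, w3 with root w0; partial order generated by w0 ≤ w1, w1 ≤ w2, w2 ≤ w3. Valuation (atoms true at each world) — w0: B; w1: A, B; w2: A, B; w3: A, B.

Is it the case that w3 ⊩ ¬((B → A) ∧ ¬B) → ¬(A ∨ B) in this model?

No

w3 ⊮ ¬((B → A) ∧ ¬B) → ¬(A ∨ B): already at w3 itself, w3 ⊩ ¬((B → A) ∧ ¬B) but w3 ⊮ ¬(A ∨ B).
w3 ⊮ ¬(A ∨ B) since w3 is accessible from w3 and w3 ⊩ A ∨ B.
w3 ⊩ A ∨ B via the disjunct A.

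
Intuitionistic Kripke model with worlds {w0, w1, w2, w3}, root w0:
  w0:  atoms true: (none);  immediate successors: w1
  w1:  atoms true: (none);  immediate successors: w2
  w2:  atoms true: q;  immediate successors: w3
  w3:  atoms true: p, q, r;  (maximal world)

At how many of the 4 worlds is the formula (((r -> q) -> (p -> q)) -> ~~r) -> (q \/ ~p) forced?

w0: does not force it — w0 ||-/- (((r -> q) -> (p -> q)) -> ~~r) -> (q \/ ~p): already at w0 itself, w0 ||- ((r -> q) -> (p -> q)) -> ~~r but w0 ||-/- q \/ ~p.
w1: does not force it — w1 ||-/- (((r -> q) -> (p -> q)) -> ~~r) -> (q \/ ~p): already at w1 itself, w1 ||- ((r -> q) -> (p -> q)) -> ~~r but w1 ||-/- q \/ ~p.
w2: forces it.
w3: forces it.
Worlds forcing the formula: {w2, w3}.

2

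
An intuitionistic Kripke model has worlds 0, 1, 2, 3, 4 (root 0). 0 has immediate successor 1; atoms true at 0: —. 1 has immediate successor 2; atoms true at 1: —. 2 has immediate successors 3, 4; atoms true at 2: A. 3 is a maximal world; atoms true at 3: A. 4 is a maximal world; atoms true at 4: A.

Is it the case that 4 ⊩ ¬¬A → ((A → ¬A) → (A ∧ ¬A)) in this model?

Yes

4 ⊩ ¬¬A → ((A → ¬A) → (A ∧ ¬A)): every world accessible from 4 that forces ¬¬A (namely 4) also forces (A → ¬A) → (A ∧ ¬A).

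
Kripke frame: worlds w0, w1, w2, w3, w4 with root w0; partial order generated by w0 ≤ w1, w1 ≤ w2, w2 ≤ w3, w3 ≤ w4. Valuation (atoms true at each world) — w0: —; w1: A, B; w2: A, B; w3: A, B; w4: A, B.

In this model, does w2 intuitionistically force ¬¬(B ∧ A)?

Yes

w2 ⊩ ¬¬(B ∧ A): no world accessible from w2 forces ¬(B ∧ A).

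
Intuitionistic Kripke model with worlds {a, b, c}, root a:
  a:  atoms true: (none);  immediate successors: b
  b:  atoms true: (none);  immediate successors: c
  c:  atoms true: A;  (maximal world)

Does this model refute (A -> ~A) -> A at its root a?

No

a ||- (A -> ~A) -> A vacuously: no world accessible from a forces the antecedent A -> ~A.
So the root a forces (A -> ~A) -> A; the model is not a countermodel.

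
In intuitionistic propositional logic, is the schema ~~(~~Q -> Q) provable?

Yes

This is the double negation of double-negation elimination, which is intuitionistically derivable.
By Glivenko's theorem the double negation of any classical propositional tautology is intuitionistically provable; ~~Q -> Q is classically a tautology.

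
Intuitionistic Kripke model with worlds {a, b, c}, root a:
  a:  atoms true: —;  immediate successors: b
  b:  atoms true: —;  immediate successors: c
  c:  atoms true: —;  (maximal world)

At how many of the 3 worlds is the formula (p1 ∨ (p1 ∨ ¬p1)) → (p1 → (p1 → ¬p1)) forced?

3

a: forces it.
b: forces it.
c: forces it.
Worlds forcing the formula: {a, b, c}.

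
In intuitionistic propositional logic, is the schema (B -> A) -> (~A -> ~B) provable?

This is the forward direction of contraposition, which is intuitionistically derivable.
Assume B -> A and ~A. If B held then A would follow, contradicting ~A; so ~B.

Yes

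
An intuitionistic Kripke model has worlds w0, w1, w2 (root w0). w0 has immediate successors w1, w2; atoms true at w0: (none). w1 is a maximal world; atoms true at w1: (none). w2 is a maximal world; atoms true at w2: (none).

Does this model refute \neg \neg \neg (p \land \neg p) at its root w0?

No

w0 \Vdash \neg \neg \neg (p \land \neg p): no world accessible from w0 forces \neg \neg (p \land \neg p).
So the root w0 forces \neg \neg \neg (p \land \neg p); the model is not a countermodel.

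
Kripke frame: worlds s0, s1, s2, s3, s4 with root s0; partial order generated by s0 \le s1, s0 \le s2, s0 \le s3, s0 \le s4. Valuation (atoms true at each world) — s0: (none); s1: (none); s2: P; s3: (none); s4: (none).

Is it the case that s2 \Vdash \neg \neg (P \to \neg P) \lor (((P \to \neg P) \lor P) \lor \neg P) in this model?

s2 \Vdash \neg \neg (P \to \neg P) \lor (((P \to \neg P) \lor P) \lor \neg P) via the disjunct ((P \to \neg P) \lor P) \lor \neg P.

Yes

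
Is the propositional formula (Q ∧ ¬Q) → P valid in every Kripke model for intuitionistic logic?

This is an instance of ex falso quodlibet, which is intuitionistically derivable.
No world can force both Q and ¬Q, so the antecedent Q ∧ ¬Q is never forced and the implication holds vacuously at every world.

Yes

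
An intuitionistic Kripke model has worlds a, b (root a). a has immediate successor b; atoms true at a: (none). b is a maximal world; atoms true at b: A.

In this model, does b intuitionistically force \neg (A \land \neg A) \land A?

b \Vdash \neg (A \land \neg A) \land A since b forces both conjuncts.

Yes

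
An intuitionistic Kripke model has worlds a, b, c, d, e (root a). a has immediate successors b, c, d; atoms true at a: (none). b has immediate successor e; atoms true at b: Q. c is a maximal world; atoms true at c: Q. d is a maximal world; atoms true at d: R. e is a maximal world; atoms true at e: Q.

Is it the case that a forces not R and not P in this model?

a does not force not R and not P since a fails not R.

No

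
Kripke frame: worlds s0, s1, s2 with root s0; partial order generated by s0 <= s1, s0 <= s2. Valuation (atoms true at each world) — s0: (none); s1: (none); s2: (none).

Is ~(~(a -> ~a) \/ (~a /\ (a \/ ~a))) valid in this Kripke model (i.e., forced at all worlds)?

No

Not every world: s0 ||-/- ~(~(a -> ~a) \/ (~a /\ (a \/ ~a))).
s0 ||-/- ~(~(a -> ~a) \/ (~a /\ (a \/ ~a))) since s0 is accessible from s0 and s0 ||- ~(a -> ~a) \/ (~a /\ (a \/ ~a)).
s0 ||- ~(a -> ~a) \/ (~a /\ (a \/ ~a)) via the disjunct ~a /\ (a \/ ~a).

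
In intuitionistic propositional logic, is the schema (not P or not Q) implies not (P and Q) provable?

Yes

This is a constructively valid De Morgan direction (disjunction of negations to negated conjunction), which is intuitionistically derivable.
If not P holds at a world then no accessible world forces P, hence none forces P and Q; likewise for not Q.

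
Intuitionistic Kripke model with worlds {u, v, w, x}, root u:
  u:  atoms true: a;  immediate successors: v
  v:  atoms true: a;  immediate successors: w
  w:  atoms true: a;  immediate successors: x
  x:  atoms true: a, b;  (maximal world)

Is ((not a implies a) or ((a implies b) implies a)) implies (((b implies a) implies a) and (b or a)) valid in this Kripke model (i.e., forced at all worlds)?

u forces ((not a implies a) or ((a implies b) implies a)) implies (((b implies a) implies a) and (b or a)): every world accessible from u that forces (not a implies a) or ((a implies b) implies a) (namely u, v, w, x) also forces ((b implies a) implies a) and (b or a).
Since the root u forces ((not a implies a) or ((a implies b) implies a)) implies (((b implies a) implies a) and (b or a)) and forcing is persistent (monotone upward), every world forces it.

Yes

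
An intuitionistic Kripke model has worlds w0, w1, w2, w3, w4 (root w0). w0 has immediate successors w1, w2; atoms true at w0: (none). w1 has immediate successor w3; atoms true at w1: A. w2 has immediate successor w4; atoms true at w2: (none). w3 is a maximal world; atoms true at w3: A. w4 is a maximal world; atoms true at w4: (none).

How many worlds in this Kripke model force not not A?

2

w0: does not force it — w0 does not force not not A since w2 is accessible from w0 and w2 forces not A.
w1: forces it.
w2: does not force it — w2 does not force not not A since w2 is accessible from w2 and w2 forces not A.
w3: forces it.
w4: does not force it.
Worlds forcing the formula: {w1, w3}.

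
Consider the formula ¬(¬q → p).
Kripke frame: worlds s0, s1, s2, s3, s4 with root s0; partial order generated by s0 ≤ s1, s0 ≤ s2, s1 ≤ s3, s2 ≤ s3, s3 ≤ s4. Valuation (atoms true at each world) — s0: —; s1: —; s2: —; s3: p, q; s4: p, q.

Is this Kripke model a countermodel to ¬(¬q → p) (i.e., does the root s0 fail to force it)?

s0 ⊮ ¬(¬q → p) since s0 is accessible from s0 and s0 ⊩ ¬q → p.
s0 ⊩ ¬q → p vacuously: no world accessible from s0 forces the antecedent ¬q.
So the root s0 does not force ¬(¬q → p); the model is a countermodel.

Yes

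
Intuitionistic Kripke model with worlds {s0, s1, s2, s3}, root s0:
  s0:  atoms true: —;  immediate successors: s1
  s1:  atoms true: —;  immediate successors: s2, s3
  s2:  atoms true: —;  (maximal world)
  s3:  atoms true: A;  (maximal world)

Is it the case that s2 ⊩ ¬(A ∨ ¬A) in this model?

No

s2 ⊮ ¬(A ∨ ¬A) since s2 is accessible from s2 and s2 ⊩ A ∨ ¬A.
s2 ⊩ A ∨ ¬A via the disjunct ¬A.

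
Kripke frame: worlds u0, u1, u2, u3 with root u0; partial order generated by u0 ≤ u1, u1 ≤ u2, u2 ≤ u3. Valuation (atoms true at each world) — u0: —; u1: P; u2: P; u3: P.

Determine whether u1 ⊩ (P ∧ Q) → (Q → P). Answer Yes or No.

Yes

u1 ⊩ (P ∧ Q) → (Q → P) vacuously: no world accessible from u1 forces the antecedent P ∧ Q.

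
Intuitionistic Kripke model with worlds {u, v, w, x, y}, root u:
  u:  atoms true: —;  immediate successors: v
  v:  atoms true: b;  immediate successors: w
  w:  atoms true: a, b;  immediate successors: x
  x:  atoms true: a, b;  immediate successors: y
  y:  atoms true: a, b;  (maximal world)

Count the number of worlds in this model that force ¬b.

0

u: does not force it — u ⊮ ¬b since v is accessible from u and v ⊩ b.
v: does not force it — v ⊮ ¬b since v is accessible from v and v ⊩ b.
w: does not force it — w ⊮ ¬b since w is accessible from w and w ⊩ b.
x: does not force it.
y: does not force it.
Worlds forcing the formula: { }.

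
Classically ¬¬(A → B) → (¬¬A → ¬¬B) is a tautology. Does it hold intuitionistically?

Yes

This is the distribution of double negation over implication, which is intuitionistically derivable.
Assume ¬¬(A → B) and ¬¬A; suppose ¬B. Then A → B would give ¬A (by contraposition), contradicting ¬¬A; so ¬(A → B), contradicting ¬¬(A → B). Hence ¬¬B.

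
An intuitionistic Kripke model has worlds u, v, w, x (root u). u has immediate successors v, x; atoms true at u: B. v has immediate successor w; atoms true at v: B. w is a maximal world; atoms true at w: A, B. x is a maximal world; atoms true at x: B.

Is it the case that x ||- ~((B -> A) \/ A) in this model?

x ||- ~((B -> A) \/ A): no world accessible from x forces (B -> A) \/ A.

Yes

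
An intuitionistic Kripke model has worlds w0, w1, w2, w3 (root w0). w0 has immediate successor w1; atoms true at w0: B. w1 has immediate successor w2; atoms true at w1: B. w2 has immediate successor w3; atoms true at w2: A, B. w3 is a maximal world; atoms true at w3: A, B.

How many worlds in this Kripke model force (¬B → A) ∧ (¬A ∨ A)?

2

w0: does not force it — w0 ⊮ (¬B → A) ∧ (¬A ∨ A) since w0 fails ¬A ∨ A.
w1: does not force it.
w2: forces it.
w3: forces it.
Worlds forcing the formula: {w2, w3}.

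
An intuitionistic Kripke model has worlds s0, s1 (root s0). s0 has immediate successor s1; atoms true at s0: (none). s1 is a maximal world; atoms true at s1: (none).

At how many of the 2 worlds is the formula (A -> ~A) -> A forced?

s0: does not force it — s0 ||-/- (A -> ~A) -> A: already at s0 itself, s0 ||- A -> ~A but s0 ||-/- A.
s1: does not force it — s1 ||-/- (A -> ~A) -> A: already at s1 itself, s1 ||- A -> ~A but s1 ||-/- A.
Worlds forcing the formula: { }.

0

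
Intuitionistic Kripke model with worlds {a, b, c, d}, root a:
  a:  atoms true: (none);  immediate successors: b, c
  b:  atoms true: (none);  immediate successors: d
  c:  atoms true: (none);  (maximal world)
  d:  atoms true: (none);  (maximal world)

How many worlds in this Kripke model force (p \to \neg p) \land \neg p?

a: forces it.
b: forces it.
c: forces it.
d: forces it.
Worlds forcing the formula: {a, b, c, d}.

4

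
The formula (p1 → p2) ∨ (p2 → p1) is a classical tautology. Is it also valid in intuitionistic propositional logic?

No

This is the Gödel–Dummett linearity axiom, which is not intuitionistically valid.
A Kripke countermodel: worlds s0, s1, s2; order generated by s0 ≤ s1, s0 ≤ s2; atoms true at each world — s0:{}; s1:{p1}; s2:{p2}.
s0 ⊮ (p1 → p2) ∨ (p2 → p1): neither disjunct is forced at s0.
s0 ⊮ p1 → p2: at the accessible world s1, s1 ⊩ p1 but s1 ⊮ p2.
s1 lacks atom p2, so s1 ⊮ p2.
So the root s0 does not force the formula.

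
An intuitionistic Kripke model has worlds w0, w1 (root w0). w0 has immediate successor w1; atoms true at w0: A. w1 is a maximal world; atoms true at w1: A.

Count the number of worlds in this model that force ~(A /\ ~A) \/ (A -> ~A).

2

w0: forces it.
w1: forces it.
Worlds forcing the formula: {w0, w1}.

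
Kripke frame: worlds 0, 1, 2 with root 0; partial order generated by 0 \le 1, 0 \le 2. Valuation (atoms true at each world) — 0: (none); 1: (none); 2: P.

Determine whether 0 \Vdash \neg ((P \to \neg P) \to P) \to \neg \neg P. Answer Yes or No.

No

0 \nVdash \neg ((P \to \neg P) \to P) \to \neg \neg P: at the accessible world 1, 1 \Vdash \neg ((P \to \neg P) \to P) but 1 \nVdash \neg \neg P.
1 \nVdash \neg \neg P since 1 is accessible from 1 and 1 \Vdash \neg P.
1 \Vdash \neg P: no world accessible from 1 forces P.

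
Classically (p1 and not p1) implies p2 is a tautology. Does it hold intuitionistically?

This is an instance of ex falso quodlibet, which is intuitionistically derivable.
No world can force both p1 and not p1, so the antecedent p1 and not p1 is never forced and the implication holds vacuously at every world.

Yes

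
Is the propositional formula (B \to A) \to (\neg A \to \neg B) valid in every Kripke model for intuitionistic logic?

This is the forward direction of contraposition, which is intuitionistically derivable.
Assume B \to A and \neg A. If B held then A would follow, contradicting \neg A; so \neg B.

Yes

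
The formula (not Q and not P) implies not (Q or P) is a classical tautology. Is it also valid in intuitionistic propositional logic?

Yes

This is a constructively valid De Morgan direction (conjunction of negations to negated disjunction), which is intuitionistically derivable.
If both not Q and not P hold at a world, no accessible world forces Q or forces P, so none forces Q or P.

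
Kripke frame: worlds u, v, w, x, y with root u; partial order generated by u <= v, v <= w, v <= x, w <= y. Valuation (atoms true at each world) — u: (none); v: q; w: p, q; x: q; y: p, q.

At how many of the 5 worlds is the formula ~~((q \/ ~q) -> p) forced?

2

u: does not force it — u ||-/- ~~((q \/ ~q) -> p) since x is accessible from u and x ||- ~((q \/ ~q) -> p).
v: does not force it — v ||-/- ~~((q \/ ~q) -> p) since x is accessible from v and x ||- ~((q \/ ~q) -> p).
w: forces it.
x: does not force it.
y: forces it.
Worlds forcing the formula: {w, y}.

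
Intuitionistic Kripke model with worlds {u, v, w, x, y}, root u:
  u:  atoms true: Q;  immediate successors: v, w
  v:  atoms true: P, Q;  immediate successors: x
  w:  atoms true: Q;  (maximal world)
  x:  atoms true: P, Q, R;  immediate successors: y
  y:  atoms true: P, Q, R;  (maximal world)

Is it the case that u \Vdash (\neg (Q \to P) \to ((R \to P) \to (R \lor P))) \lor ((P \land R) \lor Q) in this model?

u \Vdash (\neg (Q \to P) \to ((R \to P) \to (R \lor P))) \lor ((P \land R) \lor Q) via the disjunct (P \land R) \lor Q.

Yes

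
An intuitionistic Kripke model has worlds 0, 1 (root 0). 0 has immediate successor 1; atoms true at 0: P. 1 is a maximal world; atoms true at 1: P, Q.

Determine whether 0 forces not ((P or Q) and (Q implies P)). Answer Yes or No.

No

0 does not force not ((P or Q) and (Q implies P)) since 0 is accessible from 0 and 0 forces (P or Q) and (Q implies P).
0 forces (P or Q) and (Q implies P) since 0 forces both conjuncts.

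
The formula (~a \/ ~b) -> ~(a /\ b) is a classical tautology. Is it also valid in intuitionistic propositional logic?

This is a constructively valid De Morgan direction (disjunction of negations to negated conjunction), which is intuitionistically derivable.
If ~a holds at a world then no accessible world forces a, hence none forces a /\ b; likewise for ~b.

Yes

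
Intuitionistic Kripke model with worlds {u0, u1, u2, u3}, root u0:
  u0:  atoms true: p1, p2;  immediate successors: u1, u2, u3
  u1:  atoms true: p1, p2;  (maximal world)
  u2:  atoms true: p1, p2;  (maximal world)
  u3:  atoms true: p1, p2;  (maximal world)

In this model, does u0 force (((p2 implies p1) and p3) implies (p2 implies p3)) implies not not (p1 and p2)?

u0 forces (((p2 implies p1) and p3) implies (p2 implies p3)) implies not not (p1 and p2): every world accessible from u0 that forces ((p2 implies p1) and p3) implies (p2 implies p3) (namely u0, u1, u2, u3) also forces not not (p1 and p2).

Yes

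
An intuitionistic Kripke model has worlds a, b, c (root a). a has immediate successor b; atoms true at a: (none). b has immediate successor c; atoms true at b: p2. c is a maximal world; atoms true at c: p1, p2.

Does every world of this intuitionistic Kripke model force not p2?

Not every world: a does not force not p2.
a does not force not p2 since b is accessible from a and b forces p2.

No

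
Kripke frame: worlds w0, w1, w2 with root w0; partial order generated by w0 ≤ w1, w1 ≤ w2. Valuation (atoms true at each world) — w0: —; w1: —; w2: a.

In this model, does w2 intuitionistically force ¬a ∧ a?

w2 ⊮ ¬a ∧ a since w2 fails ¬a.

No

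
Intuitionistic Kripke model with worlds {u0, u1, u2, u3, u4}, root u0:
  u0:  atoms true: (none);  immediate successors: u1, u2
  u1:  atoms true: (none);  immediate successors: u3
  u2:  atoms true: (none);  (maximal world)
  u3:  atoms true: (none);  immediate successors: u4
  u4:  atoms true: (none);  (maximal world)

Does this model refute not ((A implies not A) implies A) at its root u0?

No

u0 forces not ((A implies not A) implies A): no world accessible from u0 forces (A implies not A) implies A.
So the root u0 forces not ((A implies not A) implies A); the model is not a countermodel.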